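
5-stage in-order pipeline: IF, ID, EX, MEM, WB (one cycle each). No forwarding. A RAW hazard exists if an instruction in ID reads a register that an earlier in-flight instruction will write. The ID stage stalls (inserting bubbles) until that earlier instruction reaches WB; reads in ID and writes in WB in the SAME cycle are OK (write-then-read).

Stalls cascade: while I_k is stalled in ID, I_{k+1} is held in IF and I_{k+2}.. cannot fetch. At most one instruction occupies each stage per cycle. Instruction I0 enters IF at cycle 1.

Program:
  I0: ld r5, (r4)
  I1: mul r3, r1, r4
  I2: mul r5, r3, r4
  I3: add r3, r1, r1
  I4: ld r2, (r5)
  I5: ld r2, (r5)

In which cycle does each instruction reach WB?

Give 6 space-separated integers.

Answer: 5 6 9 10 12 13

Derivation:
I0 ld r5 <- r4: IF@1 ID@2 stall=0 (-) EX@3 MEM@4 WB@5
I1 mul r3 <- r1,r4: IF@2 ID@3 stall=0 (-) EX@4 MEM@5 WB@6
I2 mul r5 <- r3,r4: IF@3 ID@4 stall=2 (RAW on I1.r3 (WB@6)) EX@7 MEM@8 WB@9
I3 add r3 <- r1,r1: IF@4 ID@7 stall=0 (-) EX@8 MEM@9 WB@10
I4 ld r2 <- r5: IF@7 ID@8 stall=1 (RAW on I2.r5 (WB@9)) EX@10 MEM@11 WB@12
I5 ld r2 <- r5: IF@8 ID@10 stall=0 (-) EX@11 MEM@12 WB@13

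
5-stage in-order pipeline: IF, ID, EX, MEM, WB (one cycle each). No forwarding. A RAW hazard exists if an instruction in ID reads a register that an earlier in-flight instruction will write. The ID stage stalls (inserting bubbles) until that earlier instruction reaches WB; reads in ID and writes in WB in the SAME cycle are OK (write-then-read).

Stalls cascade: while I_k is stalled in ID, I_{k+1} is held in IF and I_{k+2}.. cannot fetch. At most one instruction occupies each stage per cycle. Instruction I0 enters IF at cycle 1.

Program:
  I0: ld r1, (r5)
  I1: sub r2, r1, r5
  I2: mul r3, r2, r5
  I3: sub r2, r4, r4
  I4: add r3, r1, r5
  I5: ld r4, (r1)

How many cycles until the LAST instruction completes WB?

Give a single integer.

I0 ld r1 <- r5: IF@1 ID@2 stall=0 (-) EX@3 MEM@4 WB@5
I1 sub r2 <- r1,r5: IF@2 ID@3 stall=2 (RAW on I0.r1 (WB@5)) EX@6 MEM@7 WB@8
I2 mul r3 <- r2,r5: IF@3 ID@6 stall=2 (RAW on I1.r2 (WB@8)) EX@9 MEM@10 WB@11
I3 sub r2 <- r4,r4: IF@6 ID@9 stall=0 (-) EX@10 MEM@11 WB@12
I4 add r3 <- r1,r5: IF@9 ID@10 stall=0 (-) EX@11 MEM@12 WB@13
I5 ld r4 <- r1: IF@10 ID@11 stall=0 (-) EX@12 MEM@13 WB@14

Answer: 14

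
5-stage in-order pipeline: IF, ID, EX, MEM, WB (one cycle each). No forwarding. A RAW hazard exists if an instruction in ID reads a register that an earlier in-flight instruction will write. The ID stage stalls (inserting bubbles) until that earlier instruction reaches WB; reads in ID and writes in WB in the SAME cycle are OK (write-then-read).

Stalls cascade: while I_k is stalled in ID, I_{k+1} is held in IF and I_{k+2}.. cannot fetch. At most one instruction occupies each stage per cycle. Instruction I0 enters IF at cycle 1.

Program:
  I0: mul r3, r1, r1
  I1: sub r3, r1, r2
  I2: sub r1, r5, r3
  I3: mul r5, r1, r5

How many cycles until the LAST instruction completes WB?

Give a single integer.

Answer: 12

Derivation:
I0 mul r3 <- r1,r1: IF@1 ID@2 stall=0 (-) EX@3 MEM@4 WB@5
I1 sub r3 <- r1,r2: IF@2 ID@3 stall=0 (-) EX@4 MEM@5 WB@6
I2 sub r1 <- r5,r3: IF@3 ID@4 stall=2 (RAW on I1.r3 (WB@6)) EX@7 MEM@8 WB@9
I3 mul r5 <- r1,r5: IF@4 ID@7 stall=2 (RAW on I2.r1 (WB@9)) EX@10 MEM@11 WB@12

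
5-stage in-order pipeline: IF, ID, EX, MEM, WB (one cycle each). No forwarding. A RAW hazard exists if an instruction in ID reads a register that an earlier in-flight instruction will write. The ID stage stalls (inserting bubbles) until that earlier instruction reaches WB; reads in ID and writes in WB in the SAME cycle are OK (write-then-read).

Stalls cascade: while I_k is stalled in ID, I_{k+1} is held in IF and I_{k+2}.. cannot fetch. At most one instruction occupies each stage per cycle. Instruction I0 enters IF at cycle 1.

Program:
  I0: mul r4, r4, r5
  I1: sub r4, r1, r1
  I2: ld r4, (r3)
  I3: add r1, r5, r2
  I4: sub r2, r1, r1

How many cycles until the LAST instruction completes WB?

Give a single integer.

I0 mul r4 <- r4,r5: IF@1 ID@2 stall=0 (-) EX@3 MEM@4 WB@5
I1 sub r4 <- r1,r1: IF@2 ID@3 stall=0 (-) EX@4 MEM@5 WB@6
I2 ld r4 <- r3: IF@3 ID@4 stall=0 (-) EX@5 MEM@6 WB@7
I3 add r1 <- r5,r2: IF@4 ID@5 stall=0 (-) EX@6 MEM@7 WB@8
I4 sub r2 <- r1,r1: IF@5 ID@6 stall=2 (RAW on I3.r1 (WB@8)) EX@9 MEM@10 WB@11

Answer: 11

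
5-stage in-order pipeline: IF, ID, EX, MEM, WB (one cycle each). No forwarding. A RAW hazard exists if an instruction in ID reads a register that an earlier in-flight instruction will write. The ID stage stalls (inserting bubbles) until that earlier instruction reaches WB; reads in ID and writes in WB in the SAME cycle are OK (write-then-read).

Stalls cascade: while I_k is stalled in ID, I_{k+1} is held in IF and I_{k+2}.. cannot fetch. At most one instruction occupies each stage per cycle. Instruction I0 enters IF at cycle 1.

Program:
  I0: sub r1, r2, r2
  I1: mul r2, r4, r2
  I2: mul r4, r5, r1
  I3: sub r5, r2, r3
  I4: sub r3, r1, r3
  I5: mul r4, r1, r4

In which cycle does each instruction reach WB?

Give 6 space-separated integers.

I0 sub r1 <- r2,r2: IF@1 ID@2 stall=0 (-) EX@3 MEM@4 WB@5
I1 mul r2 <- r4,r2: IF@2 ID@3 stall=0 (-) EX@4 MEM@5 WB@6
I2 mul r4 <- r5,r1: IF@3 ID@4 stall=1 (RAW on I0.r1 (WB@5)) EX@6 MEM@7 WB@8
I3 sub r5 <- r2,r3: IF@4 ID@6 stall=0 (-) EX@7 MEM@8 WB@9
I4 sub r3 <- r1,r3: IF@6 ID@7 stall=0 (-) EX@8 MEM@9 WB@10
I5 mul r4 <- r1,r4: IF@7 ID@8 stall=0 (-) EX@9 MEM@10 WB@11

Answer: 5 6 8 9 10 11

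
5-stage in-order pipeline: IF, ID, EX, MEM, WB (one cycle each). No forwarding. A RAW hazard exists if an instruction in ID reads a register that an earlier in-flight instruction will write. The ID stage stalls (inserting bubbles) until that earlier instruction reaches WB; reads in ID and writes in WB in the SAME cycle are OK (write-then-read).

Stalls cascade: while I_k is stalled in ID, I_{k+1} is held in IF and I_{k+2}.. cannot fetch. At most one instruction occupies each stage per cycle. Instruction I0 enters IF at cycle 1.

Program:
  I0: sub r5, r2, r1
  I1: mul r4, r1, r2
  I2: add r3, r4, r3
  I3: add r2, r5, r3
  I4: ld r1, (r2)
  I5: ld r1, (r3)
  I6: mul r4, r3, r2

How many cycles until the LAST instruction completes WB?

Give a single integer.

I0 sub r5 <- r2,r1: IF@1 ID@2 stall=0 (-) EX@3 MEM@4 WB@5
I1 mul r4 <- r1,r2: IF@2 ID@3 stall=0 (-) EX@4 MEM@5 WB@6
I2 add r3 <- r4,r3: IF@3 ID@4 stall=2 (RAW on I1.r4 (WB@6)) EX@7 MEM@8 WB@9
I3 add r2 <- r5,r3: IF@4 ID@7 stall=2 (RAW on I2.r3 (WB@9)) EX@10 MEM@11 WB@12
I4 ld r1 <- r2: IF@7 ID@10 stall=2 (RAW on I3.r2 (WB@12)) EX@13 MEM@14 WB@15
I5 ld r1 <- r3: IF@10 ID@13 stall=0 (-) EX@14 MEM@15 WB@16
I6 mul r4 <- r3,r2: IF@13 ID@14 stall=0 (-) EX@15 MEM@16 WB@17

Answer: 17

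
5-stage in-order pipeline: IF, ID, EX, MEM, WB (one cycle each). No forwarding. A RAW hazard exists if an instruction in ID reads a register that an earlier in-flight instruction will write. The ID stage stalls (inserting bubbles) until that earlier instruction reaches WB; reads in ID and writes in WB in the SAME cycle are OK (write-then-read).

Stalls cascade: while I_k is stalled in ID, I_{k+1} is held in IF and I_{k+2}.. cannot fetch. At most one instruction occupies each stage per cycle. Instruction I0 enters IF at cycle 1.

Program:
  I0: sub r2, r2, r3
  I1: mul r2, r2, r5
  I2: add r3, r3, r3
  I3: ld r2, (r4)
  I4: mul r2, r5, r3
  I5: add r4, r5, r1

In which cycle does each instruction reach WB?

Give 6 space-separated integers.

I0 sub r2 <- r2,r3: IF@1 ID@2 stall=0 (-) EX@3 MEM@4 WB@5
I1 mul r2 <- r2,r5: IF@2 ID@3 stall=2 (RAW on I0.r2 (WB@5)) EX@6 MEM@7 WB@8
I2 add r3 <- r3,r3: IF@3 ID@6 stall=0 (-) EX@7 MEM@8 WB@9
I3 ld r2 <- r4: IF@6 ID@7 stall=0 (-) EX@8 MEM@9 WB@10
I4 mul r2 <- r5,r3: IF@7 ID@8 stall=1 (RAW on I2.r3 (WB@9)) EX@10 MEM@11 WB@12
I5 add r4 <- r5,r1: IF@8 ID@10 stall=0 (-) EX@11 MEM@12 WB@13

Answer: 5 8 9 10 12 13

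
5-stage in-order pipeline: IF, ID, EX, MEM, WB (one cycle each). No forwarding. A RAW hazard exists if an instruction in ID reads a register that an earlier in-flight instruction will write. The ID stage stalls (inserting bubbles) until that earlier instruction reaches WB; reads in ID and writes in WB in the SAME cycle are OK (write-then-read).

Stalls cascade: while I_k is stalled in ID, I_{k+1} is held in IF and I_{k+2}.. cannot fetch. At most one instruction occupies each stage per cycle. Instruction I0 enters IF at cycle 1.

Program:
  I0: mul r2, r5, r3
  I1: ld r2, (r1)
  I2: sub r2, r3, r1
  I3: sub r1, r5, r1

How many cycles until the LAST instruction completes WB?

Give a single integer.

Answer: 8

Derivation:
I0 mul r2 <- r5,r3: IF@1 ID@2 stall=0 (-) EX@3 MEM@4 WB@5
I1 ld r2 <- r1: IF@2 ID@3 stall=0 (-) EX@4 MEM@5 WB@6
I2 sub r2 <- r3,r1: IF@3 ID@4 stall=0 (-) EX@5 MEM@6 WB@7
I3 sub r1 <- r5,r1: IF@4 ID@5 stall=0 (-) EX@6 MEM@7 WB@8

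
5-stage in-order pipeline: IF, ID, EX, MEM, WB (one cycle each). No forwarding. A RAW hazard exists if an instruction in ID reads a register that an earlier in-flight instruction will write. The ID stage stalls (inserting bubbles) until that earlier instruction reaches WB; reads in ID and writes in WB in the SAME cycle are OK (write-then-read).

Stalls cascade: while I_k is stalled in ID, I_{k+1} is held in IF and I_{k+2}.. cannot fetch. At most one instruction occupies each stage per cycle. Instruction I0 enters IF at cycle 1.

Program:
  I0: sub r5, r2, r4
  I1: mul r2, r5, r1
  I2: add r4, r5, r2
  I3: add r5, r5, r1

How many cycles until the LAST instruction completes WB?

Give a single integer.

I0 sub r5 <- r2,r4: IF@1 ID@2 stall=0 (-) EX@3 MEM@4 WB@5
I1 mul r2 <- r5,r1: IF@2 ID@3 stall=2 (RAW on I0.r5 (WB@5)) EX@6 MEM@7 WB@8
I2 add r4 <- r5,r2: IF@3 ID@6 stall=2 (RAW on I1.r2 (WB@8)) EX@9 MEM@10 WB@11
I3 add r5 <- r5,r1: IF@6 ID@9 stall=0 (-) EX@10 MEM@11 WB@12

Answer: 12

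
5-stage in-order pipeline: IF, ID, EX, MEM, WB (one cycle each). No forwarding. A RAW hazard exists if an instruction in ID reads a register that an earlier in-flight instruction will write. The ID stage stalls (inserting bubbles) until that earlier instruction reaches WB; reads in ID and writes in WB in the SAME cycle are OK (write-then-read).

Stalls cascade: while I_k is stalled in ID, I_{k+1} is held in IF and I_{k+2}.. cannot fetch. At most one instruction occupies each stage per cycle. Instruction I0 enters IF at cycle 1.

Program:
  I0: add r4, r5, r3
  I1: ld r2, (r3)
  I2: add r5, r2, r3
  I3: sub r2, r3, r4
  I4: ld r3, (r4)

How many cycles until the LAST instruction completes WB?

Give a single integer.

I0 add r4 <- r5,r3: IF@1 ID@2 stall=0 (-) EX@3 MEM@4 WB@5
I1 ld r2 <- r3: IF@2 ID@3 stall=0 (-) EX@4 MEM@5 WB@6
I2 add r5 <- r2,r3: IF@3 ID@4 stall=2 (RAW on I1.r2 (WB@6)) EX@7 MEM@8 WB@9
I3 sub r2 <- r3,r4: IF@4 ID@7 stall=0 (-) EX@8 MEM@9 WB@10
I4 ld r3 <- r4: IF@7 ID@8 stall=0 (-) EX@9 MEM@10 WB@11

Answer: 11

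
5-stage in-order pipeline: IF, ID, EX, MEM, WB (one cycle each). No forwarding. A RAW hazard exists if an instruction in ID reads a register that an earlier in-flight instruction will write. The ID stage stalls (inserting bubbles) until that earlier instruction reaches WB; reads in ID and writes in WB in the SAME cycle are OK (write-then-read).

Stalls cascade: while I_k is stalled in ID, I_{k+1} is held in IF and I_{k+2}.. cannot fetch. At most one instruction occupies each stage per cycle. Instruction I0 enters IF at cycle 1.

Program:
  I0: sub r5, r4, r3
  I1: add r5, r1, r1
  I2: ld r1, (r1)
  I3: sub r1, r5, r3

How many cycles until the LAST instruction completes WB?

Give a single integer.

Answer: 9

Derivation:
I0 sub r5 <- r4,r3: IF@1 ID@2 stall=0 (-) EX@3 MEM@4 WB@5
I1 add r5 <- r1,r1: IF@2 ID@3 stall=0 (-) EX@4 MEM@5 WB@6
I2 ld r1 <- r1: IF@3 ID@4 stall=0 (-) EX@5 MEM@6 WB@7
I3 sub r1 <- r5,r3: IF@4 ID@5 stall=1 (RAW on I1.r5 (WB@6)) EX@7 MEM@8 WB@9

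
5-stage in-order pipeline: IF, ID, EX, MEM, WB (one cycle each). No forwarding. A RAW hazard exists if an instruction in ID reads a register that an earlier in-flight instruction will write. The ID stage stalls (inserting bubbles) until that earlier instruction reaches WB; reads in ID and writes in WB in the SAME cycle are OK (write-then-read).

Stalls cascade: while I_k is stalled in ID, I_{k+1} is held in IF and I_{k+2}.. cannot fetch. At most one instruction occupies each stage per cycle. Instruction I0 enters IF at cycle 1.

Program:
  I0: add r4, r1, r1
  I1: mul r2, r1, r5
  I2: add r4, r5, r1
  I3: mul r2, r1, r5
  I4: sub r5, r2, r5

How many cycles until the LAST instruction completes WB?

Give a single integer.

I0 add r4 <- r1,r1: IF@1 ID@2 stall=0 (-) EX@3 MEM@4 WB@5
I1 mul r2 <- r1,r5: IF@2 ID@3 stall=0 (-) EX@4 MEM@5 WB@6
I2 add r4 <- r5,r1: IF@3 ID@4 stall=0 (-) EX@5 MEM@6 WB@7
I3 mul r2 <- r1,r5: IF@4 ID@5 stall=0 (-) EX@6 MEM@7 WB@8
I4 sub r5 <- r2,r5: IF@5 ID@6 stall=2 (RAW on I3.r2 (WB@8)) EX@9 MEM@10 WB@11

Answer: 11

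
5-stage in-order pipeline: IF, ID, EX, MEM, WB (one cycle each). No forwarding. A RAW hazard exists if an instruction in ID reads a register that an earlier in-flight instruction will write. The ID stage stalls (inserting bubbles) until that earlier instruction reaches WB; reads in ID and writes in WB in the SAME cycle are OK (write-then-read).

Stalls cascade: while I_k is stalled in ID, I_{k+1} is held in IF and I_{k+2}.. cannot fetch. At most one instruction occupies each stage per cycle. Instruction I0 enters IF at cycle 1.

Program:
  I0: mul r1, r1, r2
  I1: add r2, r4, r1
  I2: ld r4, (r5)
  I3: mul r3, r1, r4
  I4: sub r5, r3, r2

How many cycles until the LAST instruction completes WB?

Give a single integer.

I0 mul r1 <- r1,r2: IF@1 ID@2 stall=0 (-) EX@3 MEM@4 WB@5
I1 add r2 <- r4,r1: IF@2 ID@3 stall=2 (RAW on I0.r1 (WB@5)) EX@6 MEM@7 WB@8
I2 ld r4 <- r5: IF@3 ID@6 stall=0 (-) EX@7 MEM@8 WB@9
I3 mul r3 <- r1,r4: IF@6 ID@7 stall=2 (RAW on I2.r4 (WB@9)) EX@10 MEM@11 WB@12
I4 sub r5 <- r3,r2: IF@7 ID@10 stall=2 (RAW on I3.r3 (WB@12)) EX@13 MEM@14 WB@15

Answer: 15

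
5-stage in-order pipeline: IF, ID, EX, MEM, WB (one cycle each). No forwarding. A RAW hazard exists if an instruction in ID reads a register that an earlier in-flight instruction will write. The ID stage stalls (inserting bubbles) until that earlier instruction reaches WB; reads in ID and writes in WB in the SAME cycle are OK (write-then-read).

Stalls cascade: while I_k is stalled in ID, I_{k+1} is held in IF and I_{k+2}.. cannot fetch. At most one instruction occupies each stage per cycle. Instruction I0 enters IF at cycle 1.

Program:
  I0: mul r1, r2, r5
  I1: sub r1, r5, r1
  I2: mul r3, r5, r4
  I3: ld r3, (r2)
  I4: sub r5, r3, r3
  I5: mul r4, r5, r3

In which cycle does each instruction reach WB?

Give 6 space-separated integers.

I0 mul r1 <- r2,r5: IF@1 ID@2 stall=0 (-) EX@3 MEM@4 WB@5
I1 sub r1 <- r5,r1: IF@2 ID@3 stall=2 (RAW on I0.r1 (WB@5)) EX@6 MEM@7 WB@8
I2 mul r3 <- r5,r4: IF@3 ID@6 stall=0 (-) EX@7 MEM@8 WB@9
I3 ld r3 <- r2: IF@6 ID@7 stall=0 (-) EX@8 MEM@9 WB@10
I4 sub r5 <- r3,r3: IF@7 ID@8 stall=2 (RAW on I3.r3 (WB@10)) EX@11 MEM@12 WB@13
I5 mul r4 <- r5,r3: IF@8 ID@11 stall=2 (RAW on I4.r5 (WB@13)) EX@14 MEM@15 WB@16

Answer: 5 8 9 10 13 16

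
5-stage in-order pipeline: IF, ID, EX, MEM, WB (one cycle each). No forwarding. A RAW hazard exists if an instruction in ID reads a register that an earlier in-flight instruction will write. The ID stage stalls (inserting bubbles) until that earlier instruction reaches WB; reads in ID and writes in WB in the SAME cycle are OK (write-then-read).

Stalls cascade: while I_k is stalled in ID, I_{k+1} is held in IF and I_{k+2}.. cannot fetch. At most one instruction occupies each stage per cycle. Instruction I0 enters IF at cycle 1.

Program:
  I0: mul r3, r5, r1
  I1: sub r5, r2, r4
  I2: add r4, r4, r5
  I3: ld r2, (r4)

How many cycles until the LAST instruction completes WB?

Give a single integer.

Answer: 12

Derivation:
I0 mul r3 <- r5,r1: IF@1 ID@2 stall=0 (-) EX@3 MEM@4 WB@5
I1 sub r5 <- r2,r4: IF@2 ID@3 stall=0 (-) EX@4 MEM@5 WB@6
I2 add r4 <- r4,r5: IF@3 ID@4 stall=2 (RAW on I1.r5 (WB@6)) EX@7 MEM@8 WB@9
I3 ld r2 <- r4: IF@4 ID@7 stall=2 (RAW on I2.r4 (WB@9)) EX@10 MEM@11 WB@12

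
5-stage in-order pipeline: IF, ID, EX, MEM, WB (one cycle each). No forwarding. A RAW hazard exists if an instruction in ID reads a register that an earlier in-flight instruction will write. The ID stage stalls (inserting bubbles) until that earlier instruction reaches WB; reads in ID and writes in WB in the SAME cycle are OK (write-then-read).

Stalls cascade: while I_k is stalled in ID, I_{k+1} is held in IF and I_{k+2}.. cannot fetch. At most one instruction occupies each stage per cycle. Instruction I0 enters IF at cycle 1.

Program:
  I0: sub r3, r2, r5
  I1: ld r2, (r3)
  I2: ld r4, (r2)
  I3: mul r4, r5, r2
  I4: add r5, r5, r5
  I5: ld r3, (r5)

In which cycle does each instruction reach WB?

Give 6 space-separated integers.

I0 sub r3 <- r2,r5: IF@1 ID@2 stall=0 (-) EX@3 MEM@4 WB@5
I1 ld r2 <- r3: IF@2 ID@3 stall=2 (RAW on I0.r3 (WB@5)) EX@6 MEM@7 WB@8
I2 ld r4 <- r2: IF@3 ID@6 stall=2 (RAW on I1.r2 (WB@8)) EX@9 MEM@10 WB@11
I3 mul r4 <- r5,r2: IF@6 ID@9 stall=0 (-) EX@10 MEM@11 WB@12
I4 add r5 <- r5,r5: IF@9 ID@10 stall=0 (-) EX@11 MEM@12 WB@13
I5 ld r3 <- r5: IF@10 ID@11 stall=2 (RAW on I4.r5 (WB@13)) EX@14 MEM@15 WB@16

Answer: 5 8 11 12 13 16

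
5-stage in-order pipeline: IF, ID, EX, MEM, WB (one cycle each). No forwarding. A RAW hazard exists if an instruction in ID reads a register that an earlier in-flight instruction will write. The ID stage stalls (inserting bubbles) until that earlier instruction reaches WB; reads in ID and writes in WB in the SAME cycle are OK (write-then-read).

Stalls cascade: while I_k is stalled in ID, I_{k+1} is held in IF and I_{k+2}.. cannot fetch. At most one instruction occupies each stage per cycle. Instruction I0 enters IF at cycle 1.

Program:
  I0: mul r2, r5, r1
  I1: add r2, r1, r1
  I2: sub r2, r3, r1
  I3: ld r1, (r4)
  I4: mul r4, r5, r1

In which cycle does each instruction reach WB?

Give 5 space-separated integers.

I0 mul r2 <- r5,r1: IF@1 ID@2 stall=0 (-) EX@3 MEM@4 WB@5
I1 add r2 <- r1,r1: IF@2 ID@3 stall=0 (-) EX@4 MEM@5 WB@6
I2 sub r2 <- r3,r1: IF@3 ID@4 stall=0 (-) EX@5 MEM@6 WB@7
I3 ld r1 <- r4: IF@4 ID@5 stall=0 (-) EX@6 MEM@7 WB@8
I4 mul r4 <- r5,r1: IF@5 ID@6 stall=2 (RAW on I3.r1 (WB@8)) EX@9 MEM@10 WB@11

Answer: 5 6 7 8 11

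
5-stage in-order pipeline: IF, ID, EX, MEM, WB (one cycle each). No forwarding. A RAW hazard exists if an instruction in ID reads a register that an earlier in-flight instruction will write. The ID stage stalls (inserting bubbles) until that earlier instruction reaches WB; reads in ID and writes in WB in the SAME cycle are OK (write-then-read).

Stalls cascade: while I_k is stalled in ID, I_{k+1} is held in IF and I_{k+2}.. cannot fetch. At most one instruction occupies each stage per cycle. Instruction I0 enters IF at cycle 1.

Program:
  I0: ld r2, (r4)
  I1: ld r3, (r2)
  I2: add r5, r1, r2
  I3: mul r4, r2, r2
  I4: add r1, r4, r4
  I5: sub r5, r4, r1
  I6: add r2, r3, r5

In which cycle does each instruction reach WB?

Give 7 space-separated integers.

I0 ld r2 <- r4: IF@1 ID@2 stall=0 (-) EX@3 MEM@4 WB@5
I1 ld r3 <- r2: IF@2 ID@3 stall=2 (RAW on I0.r2 (WB@5)) EX@6 MEM@7 WB@8
I2 add r5 <- r1,r2: IF@3 ID@6 stall=0 (-) EX@7 MEM@8 WB@9
I3 mul r4 <- r2,r2: IF@6 ID@7 stall=0 (-) EX@8 MEM@9 WB@10
I4 add r1 <- r4,r4: IF@7 ID@8 stall=2 (RAW on I3.r4 (WB@10)) EX@11 MEM@12 WB@13
I5 sub r5 <- r4,r1: IF@8 ID@11 stall=2 (RAW on I4.r1 (WB@13)) EX@14 MEM@15 WB@16
I6 add r2 <- r3,r5: IF@11 ID@14 stall=2 (RAW on I5.r5 (WB@16)) EX@17 MEM@18 WB@19

Answer: 5 8 9 10 13 16 19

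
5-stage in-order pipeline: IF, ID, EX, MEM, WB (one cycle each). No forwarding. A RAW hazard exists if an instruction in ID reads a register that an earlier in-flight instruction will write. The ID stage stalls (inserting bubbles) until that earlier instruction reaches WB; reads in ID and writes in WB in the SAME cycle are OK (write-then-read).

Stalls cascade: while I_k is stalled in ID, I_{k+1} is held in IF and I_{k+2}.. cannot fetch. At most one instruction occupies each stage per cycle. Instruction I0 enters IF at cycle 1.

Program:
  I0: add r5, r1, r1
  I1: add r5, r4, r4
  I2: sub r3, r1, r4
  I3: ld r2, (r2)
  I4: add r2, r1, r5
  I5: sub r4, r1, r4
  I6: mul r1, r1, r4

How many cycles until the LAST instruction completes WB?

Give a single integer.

I0 add r5 <- r1,r1: IF@1 ID@2 stall=0 (-) EX@3 MEM@4 WB@5
I1 add r5 <- r4,r4: IF@2 ID@3 stall=0 (-) EX@4 MEM@5 WB@6
I2 sub r3 <- r1,r4: IF@3 ID@4 stall=0 (-) EX@5 MEM@6 WB@7
I3 ld r2 <- r2: IF@4 ID@5 stall=0 (-) EX@6 MEM@7 WB@8
I4 add r2 <- r1,r5: IF@5 ID@6 stall=0 (-) EX@7 MEM@8 WB@9
I5 sub r4 <- r1,r4: IF@6 ID@7 stall=0 (-) EX@8 MEM@9 WB@10
I6 mul r1 <- r1,r4: IF@7 ID@8 stall=2 (RAW on I5.r4 (WB@10)) EX@11 MEM@12 WB@13

Answer: 13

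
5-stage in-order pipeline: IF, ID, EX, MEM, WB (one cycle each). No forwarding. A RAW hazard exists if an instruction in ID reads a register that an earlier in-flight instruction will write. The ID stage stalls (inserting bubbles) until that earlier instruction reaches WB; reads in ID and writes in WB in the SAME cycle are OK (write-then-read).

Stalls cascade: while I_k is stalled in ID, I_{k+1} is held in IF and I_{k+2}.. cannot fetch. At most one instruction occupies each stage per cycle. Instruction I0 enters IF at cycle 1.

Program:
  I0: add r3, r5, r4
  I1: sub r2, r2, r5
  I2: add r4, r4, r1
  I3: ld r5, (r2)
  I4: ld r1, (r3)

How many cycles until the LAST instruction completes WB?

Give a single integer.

Answer: 10

Derivation:
I0 add r3 <- r5,r4: IF@1 ID@2 stall=0 (-) EX@3 MEM@4 WB@5
I1 sub r2 <- r2,r5: IF@2 ID@3 stall=0 (-) EX@4 MEM@5 WB@6
I2 add r4 <- r4,r1: IF@3 ID@4 stall=0 (-) EX@5 MEM@6 WB@7
I3 ld r5 <- r2: IF@4 ID@5 stall=1 (RAW on I1.r2 (WB@6)) EX@7 MEM@8 WB@9
I4 ld r1 <- r3: IF@5 ID@7 stall=0 (-) EX@8 MEM@9 WB@10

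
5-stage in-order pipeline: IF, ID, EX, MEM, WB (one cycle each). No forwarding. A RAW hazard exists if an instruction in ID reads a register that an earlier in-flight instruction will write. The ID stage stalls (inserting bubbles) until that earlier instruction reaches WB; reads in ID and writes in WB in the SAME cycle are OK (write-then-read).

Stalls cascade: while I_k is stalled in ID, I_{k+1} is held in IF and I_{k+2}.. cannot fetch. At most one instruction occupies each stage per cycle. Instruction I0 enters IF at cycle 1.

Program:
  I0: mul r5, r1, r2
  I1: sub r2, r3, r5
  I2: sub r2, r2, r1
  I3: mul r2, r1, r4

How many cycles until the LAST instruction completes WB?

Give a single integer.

I0 mul r5 <- r1,r2: IF@1 ID@2 stall=0 (-) EX@3 MEM@4 WB@5
I1 sub r2 <- r3,r5: IF@2 ID@3 stall=2 (RAW on I0.r5 (WB@5)) EX@6 MEM@7 WB@8
I2 sub r2 <- r2,r1: IF@3 ID@6 stall=2 (RAW on I1.r2 (WB@8)) EX@9 MEM@10 WB@11
I3 mul r2 <- r1,r4: IF@6 ID@9 stall=0 (-) EX@10 MEM@11 WB@12

Answer: 12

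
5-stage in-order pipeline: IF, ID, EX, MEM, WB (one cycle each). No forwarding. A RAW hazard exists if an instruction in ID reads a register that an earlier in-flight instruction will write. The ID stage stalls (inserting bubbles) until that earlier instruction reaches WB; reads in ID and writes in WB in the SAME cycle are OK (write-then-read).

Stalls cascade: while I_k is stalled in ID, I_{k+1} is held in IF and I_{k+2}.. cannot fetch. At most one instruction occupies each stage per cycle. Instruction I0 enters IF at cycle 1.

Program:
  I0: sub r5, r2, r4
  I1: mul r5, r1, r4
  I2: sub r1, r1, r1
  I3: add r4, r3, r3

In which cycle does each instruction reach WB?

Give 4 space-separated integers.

Answer: 5 6 7 8

Derivation:
I0 sub r5 <- r2,r4: IF@1 ID@2 stall=0 (-) EX@3 MEM@4 WB@5
I1 mul r5 <- r1,r4: IF@2 ID@3 stall=0 (-) EX@4 MEM@5 WB@6
I2 sub r1 <- r1,r1: IF@3 ID@4 stall=0 (-) EX@5 MEM@6 WB@7
I3 add r4 <- r3,r3: IF@4 ID@5 stall=0 (-) EX@6 MEM@7 WB@8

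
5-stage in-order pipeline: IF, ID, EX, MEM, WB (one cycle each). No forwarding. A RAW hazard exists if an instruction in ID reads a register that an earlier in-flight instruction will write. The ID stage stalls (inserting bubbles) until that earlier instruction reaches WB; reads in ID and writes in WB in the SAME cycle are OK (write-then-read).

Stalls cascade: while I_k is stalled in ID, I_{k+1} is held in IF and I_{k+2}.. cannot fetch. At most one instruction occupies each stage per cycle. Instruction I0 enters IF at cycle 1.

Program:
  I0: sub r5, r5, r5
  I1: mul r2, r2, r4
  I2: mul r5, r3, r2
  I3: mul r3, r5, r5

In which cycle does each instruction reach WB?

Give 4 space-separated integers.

Answer: 5 6 9 12

Derivation:
I0 sub r5 <- r5,r5: IF@1 ID@2 stall=0 (-) EX@3 MEM@4 WB@5
I1 mul r2 <- r2,r4: IF@2 ID@3 stall=0 (-) EX@4 MEM@5 WB@6
I2 mul r5 <- r3,r2: IF@3 ID@4 stall=2 (RAW on I1.r2 (WB@6)) EX@7 MEM@8 WB@9
I3 mul r3 <- r5,r5: IF@4 ID@7 stall=2 (RAW on I2.r5 (WB@9)) EX@10 MEM@11 WB@12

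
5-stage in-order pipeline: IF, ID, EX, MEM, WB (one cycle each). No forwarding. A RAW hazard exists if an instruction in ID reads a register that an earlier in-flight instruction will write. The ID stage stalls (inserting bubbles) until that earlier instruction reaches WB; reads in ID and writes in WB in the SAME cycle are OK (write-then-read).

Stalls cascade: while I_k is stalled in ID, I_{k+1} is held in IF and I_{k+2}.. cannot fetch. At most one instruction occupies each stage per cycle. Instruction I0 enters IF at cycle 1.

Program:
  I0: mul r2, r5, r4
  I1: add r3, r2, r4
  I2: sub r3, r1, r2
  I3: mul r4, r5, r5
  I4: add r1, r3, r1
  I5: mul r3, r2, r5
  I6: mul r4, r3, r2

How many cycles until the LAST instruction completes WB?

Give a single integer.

Answer: 16

Derivation:
I0 mul r2 <- r5,r4: IF@1 ID@2 stall=0 (-) EX@3 MEM@4 WB@5
I1 add r3 <- r2,r4: IF@2 ID@3 stall=2 (RAW on I0.r2 (WB@5)) EX@6 MEM@7 WB@8
I2 sub r3 <- r1,r2: IF@3 ID@6 stall=0 (-) EX@7 MEM@8 WB@9
I3 mul r4 <- r5,r5: IF@6 ID@7 stall=0 (-) EX@8 MEM@9 WB@10
I4 add r1 <- r3,r1: IF@7 ID@8 stall=1 (RAW on I2.r3 (WB@9)) EX@10 MEM@11 WB@12
I5 mul r3 <- r2,r5: IF@8 ID@10 stall=0 (-) EX@11 MEM@12 WB@13
I6 mul r4 <- r3,r2: IF@10 ID@11 stall=2 (RAW on I5.r3 (WB@13)) EX@14 MEM@15 WB@16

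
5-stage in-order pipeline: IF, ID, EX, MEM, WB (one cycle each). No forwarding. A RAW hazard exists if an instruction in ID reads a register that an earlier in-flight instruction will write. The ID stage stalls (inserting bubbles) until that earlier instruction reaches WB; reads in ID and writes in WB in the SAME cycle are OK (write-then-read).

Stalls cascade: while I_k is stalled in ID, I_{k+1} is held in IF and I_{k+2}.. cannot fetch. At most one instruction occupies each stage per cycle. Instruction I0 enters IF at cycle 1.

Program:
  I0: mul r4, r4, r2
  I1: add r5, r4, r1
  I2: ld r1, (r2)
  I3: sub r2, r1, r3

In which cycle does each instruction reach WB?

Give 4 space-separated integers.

I0 mul r4 <- r4,r2: IF@1 ID@2 stall=0 (-) EX@3 MEM@4 WB@5
I1 add r5 <- r4,r1: IF@2 ID@3 stall=2 (RAW on I0.r4 (WB@5)) EX@6 MEM@7 WB@8
I2 ld r1 <- r2: IF@3 ID@6 stall=0 (-) EX@7 MEM@8 WB@9
I3 sub r2 <- r1,r3: IF@6 ID@7 stall=2 (RAW on I2.r1 (WB@9)) EX@10 MEM@11 WB@12

Answer: 5 8 9 12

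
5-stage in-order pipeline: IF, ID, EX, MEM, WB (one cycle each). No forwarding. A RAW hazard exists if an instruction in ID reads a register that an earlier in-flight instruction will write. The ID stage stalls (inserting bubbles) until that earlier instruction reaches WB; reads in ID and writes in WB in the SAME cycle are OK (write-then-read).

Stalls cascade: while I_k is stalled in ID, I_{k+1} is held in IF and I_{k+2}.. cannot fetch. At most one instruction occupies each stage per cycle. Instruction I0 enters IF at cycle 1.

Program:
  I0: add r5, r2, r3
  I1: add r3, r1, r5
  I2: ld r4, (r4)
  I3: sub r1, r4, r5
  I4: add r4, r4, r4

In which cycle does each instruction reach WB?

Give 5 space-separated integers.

Answer: 5 8 9 12 13

Derivation:
I0 add r5 <- r2,r3: IF@1 ID@2 stall=0 (-) EX@3 MEM@4 WB@5
I1 add r3 <- r1,r5: IF@2 ID@3 stall=2 (RAW on I0.r5 (WB@5)) EX@6 MEM@7 WB@8
I2 ld r4 <- r4: IF@3 ID@6 stall=0 (-) EX@7 MEM@8 WB@9
I3 sub r1 <- r4,r5: IF@6 ID@7 stall=2 (RAW on I2.r4 (WB@9)) EX@10 MEM@11 WB@12
I4 add r4 <- r4,r4: IF@7 ID@10 stall=0 (-) EX@11 MEM@12 WB@13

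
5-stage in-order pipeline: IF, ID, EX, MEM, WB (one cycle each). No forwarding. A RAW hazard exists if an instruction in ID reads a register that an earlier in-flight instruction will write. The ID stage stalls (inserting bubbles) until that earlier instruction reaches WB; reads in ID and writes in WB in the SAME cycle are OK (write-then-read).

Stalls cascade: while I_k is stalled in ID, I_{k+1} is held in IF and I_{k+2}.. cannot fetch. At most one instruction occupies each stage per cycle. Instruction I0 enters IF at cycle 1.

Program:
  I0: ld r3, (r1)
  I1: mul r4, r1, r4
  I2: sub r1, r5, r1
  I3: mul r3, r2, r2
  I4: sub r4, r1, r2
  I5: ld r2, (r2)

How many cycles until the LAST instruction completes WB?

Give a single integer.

Answer: 11

Derivation:
I0 ld r3 <- r1: IF@1 ID@2 stall=0 (-) EX@3 MEM@4 WB@5
I1 mul r4 <- r1,r4: IF@2 ID@3 stall=0 (-) EX@4 MEM@5 WB@6
I2 sub r1 <- r5,r1: IF@3 ID@4 stall=0 (-) EX@5 MEM@6 WB@7
I3 mul r3 <- r2,r2: IF@4 ID@5 stall=0 (-) EX@6 MEM@7 WB@8
I4 sub r4 <- r1,r2: IF@5 ID@6 stall=1 (RAW on I2.r1 (WB@7)) EX@8 MEM@9 WB@10
I5 ld r2 <- r2: IF@6 ID@8 stall=0 (-) EX@9 MEM@10 WB@11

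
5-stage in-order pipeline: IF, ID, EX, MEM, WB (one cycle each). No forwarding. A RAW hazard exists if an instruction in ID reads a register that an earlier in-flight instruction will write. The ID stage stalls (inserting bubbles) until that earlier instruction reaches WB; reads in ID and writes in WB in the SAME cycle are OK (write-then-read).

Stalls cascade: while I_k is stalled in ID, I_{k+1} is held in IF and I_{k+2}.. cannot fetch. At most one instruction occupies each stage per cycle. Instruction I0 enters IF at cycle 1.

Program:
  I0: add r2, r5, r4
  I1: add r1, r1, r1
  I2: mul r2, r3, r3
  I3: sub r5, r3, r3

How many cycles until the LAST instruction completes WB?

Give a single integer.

I0 add r2 <- r5,r4: IF@1 ID@2 stall=0 (-) EX@3 MEM@4 WB@5
I1 add r1 <- r1,r1: IF@2 ID@3 stall=0 (-) EX@4 MEM@5 WB@6
I2 mul r2 <- r3,r3: IF@3 ID@4 stall=0 (-) EX@5 MEM@6 WB@7
I3 sub r5 <- r3,r3: IF@4 ID@5 stall=0 (-) EX@6 MEM@7 WB@8

Answer: 8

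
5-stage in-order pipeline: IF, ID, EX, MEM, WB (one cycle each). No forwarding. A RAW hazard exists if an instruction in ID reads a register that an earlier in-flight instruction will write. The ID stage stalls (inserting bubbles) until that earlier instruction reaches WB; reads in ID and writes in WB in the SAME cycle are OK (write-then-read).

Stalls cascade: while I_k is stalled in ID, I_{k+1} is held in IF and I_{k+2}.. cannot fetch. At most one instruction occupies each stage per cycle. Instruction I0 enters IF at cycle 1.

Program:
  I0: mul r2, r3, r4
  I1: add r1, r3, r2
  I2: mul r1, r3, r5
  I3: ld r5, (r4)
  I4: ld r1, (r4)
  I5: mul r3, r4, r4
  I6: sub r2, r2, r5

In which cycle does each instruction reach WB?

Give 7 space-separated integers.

Answer: 5 8 9 10 11 12 13

Derivation:
I0 mul r2 <- r3,r4: IF@1 ID@2 stall=0 (-) EX@3 MEM@4 WB@5
I1 add r1 <- r3,r2: IF@2 ID@3 stall=2 (RAW on I0.r2 (WB@5)) EX@6 MEM@7 WB@8
I2 mul r1 <- r3,r5: IF@3 ID@6 stall=0 (-) EX@7 MEM@8 WB@9
I3 ld r5 <- r4: IF@6 ID@7 stall=0 (-) EX@8 MEM@9 WB@10
I4 ld r1 <- r4: IF@7 ID@8 stall=0 (-) EX@9 MEM@10 WB@11
I5 mul r3 <- r4,r4: IF@8 ID@9 stall=0 (-) EX@10 MEM@11 WB@12
I6 sub r2 <- r2,r5: IF@9 ID@10 stall=0 (-) EX@11 MEM@12 WB@13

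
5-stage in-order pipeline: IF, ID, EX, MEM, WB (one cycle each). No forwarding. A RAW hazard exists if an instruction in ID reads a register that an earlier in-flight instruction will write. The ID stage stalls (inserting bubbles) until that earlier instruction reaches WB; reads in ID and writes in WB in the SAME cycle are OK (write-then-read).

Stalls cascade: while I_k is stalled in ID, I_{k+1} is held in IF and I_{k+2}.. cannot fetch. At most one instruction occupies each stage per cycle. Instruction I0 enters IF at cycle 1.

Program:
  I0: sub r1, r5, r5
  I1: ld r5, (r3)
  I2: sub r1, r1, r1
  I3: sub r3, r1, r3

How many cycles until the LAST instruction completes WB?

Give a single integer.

Answer: 11

Derivation:
I0 sub r1 <- r5,r5: IF@1 ID@2 stall=0 (-) EX@3 MEM@4 WB@5
I1 ld r5 <- r3: IF@2 ID@3 stall=0 (-) EX@4 MEM@5 WB@6
I2 sub r1 <- r1,r1: IF@3 ID@4 stall=1 (RAW on I0.r1 (WB@5)) EX@6 MEM@7 WB@8
I3 sub r3 <- r1,r3: IF@4 ID@6 stall=2 (RAW on I2.r1 (WB@8)) EX@9 MEM@10 WB@11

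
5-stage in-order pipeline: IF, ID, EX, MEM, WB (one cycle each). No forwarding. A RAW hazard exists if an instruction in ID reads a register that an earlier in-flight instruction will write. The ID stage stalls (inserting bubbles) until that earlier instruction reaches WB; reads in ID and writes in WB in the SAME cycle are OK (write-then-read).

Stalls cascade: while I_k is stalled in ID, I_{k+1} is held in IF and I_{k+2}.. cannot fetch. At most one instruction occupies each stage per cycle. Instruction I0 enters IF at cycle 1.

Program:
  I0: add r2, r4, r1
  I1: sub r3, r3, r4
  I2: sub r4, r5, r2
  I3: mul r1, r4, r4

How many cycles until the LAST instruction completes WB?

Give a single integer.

Answer: 11

Derivation:
I0 add r2 <- r4,r1: IF@1 ID@2 stall=0 (-) EX@3 MEM@4 WB@5
I1 sub r3 <- r3,r4: IF@2 ID@3 stall=0 (-) EX@4 MEM@5 WB@6
I2 sub r4 <- r5,r2: IF@3 ID@4 stall=1 (RAW on I0.r2 (WB@5)) EX@6 MEM@7 WB@8
I3 mul r1 <- r4,r4: IF@4 ID@6 stall=2 (RAW on I2.r4 (WB@8)) EX@9 MEM@10 WB@11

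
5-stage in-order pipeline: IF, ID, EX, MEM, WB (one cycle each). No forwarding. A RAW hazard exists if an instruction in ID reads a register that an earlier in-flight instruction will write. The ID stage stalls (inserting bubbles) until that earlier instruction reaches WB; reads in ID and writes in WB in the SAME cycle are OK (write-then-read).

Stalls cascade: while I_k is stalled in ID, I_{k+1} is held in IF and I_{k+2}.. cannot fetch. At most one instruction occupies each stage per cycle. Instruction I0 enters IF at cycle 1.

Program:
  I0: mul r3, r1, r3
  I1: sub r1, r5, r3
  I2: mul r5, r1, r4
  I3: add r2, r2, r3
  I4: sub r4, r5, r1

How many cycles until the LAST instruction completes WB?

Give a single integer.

Answer: 14

Derivation:
I0 mul r3 <- r1,r3: IF@1 ID@2 stall=0 (-) EX@3 MEM@4 WB@5
I1 sub r1 <- r5,r3: IF@2 ID@3 stall=2 (RAW on I0.r3 (WB@5)) EX@6 MEM@7 WB@8
I2 mul r5 <- r1,r4: IF@3 ID@6 stall=2 (RAW on I1.r1 (WB@8)) EX@9 MEM@10 WB@11
I3 add r2 <- r2,r3: IF@6 ID@9 stall=0 (-) EX@10 MEM@11 WB@12
I4 sub r4 <- r5,r1: IF@9 ID@10 stall=1 (RAW on I2.r5 (WB@11)) EX@12 MEM@13 WB@14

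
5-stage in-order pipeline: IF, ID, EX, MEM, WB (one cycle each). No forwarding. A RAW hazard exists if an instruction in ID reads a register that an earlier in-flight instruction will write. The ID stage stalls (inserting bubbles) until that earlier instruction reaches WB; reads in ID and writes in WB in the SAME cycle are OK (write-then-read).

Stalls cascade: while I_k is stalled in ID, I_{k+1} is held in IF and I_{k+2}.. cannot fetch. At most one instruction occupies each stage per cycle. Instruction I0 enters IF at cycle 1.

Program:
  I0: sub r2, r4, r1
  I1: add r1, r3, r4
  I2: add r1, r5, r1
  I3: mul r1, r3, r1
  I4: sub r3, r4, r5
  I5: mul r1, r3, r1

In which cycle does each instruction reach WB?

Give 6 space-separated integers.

I0 sub r2 <- r4,r1: IF@1 ID@2 stall=0 (-) EX@3 MEM@4 WB@5
I1 add r1 <- r3,r4: IF@2 ID@3 stall=0 (-) EX@4 MEM@5 WB@6
I2 add r1 <- r5,r1: IF@3 ID@4 stall=2 (RAW on I1.r1 (WB@6)) EX@7 MEM@8 WB@9
I3 mul r1 <- r3,r1: IF@4 ID@7 stall=2 (RAW on I2.r1 (WB@9)) EX@10 MEM@11 WB@12
I4 sub r3 <- r4,r5: IF@7 ID@10 stall=0 (-) EX@11 MEM@12 WB@13
I5 mul r1 <- r3,r1: IF@10 ID@11 stall=2 (RAW on I4.r3 (WB@13)) EX@14 MEM@15 WB@16

Answer: 5 6 9 12 13 16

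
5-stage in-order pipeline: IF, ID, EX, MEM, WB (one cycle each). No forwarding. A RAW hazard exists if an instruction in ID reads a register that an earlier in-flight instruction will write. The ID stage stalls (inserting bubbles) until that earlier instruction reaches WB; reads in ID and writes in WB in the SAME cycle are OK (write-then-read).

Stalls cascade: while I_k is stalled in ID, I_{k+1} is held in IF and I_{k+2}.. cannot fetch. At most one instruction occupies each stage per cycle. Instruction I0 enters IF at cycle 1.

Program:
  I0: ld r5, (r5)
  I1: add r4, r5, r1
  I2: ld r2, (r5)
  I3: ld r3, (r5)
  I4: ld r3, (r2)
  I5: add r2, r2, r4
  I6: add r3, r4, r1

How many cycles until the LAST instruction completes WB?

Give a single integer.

Answer: 14

Derivation:
I0 ld r5 <- r5: IF@1 ID@2 stall=0 (-) EX@3 MEM@4 WB@5
I1 add r4 <- r5,r1: IF@2 ID@3 stall=2 (RAW on I0.r5 (WB@5)) EX@6 MEM@7 WB@8
I2 ld r2 <- r5: IF@3 ID@6 stall=0 (-) EX@7 MEM@8 WB@9
I3 ld r3 <- r5: IF@6 ID@7 stall=0 (-) EX@8 MEM@9 WB@10
I4 ld r3 <- r2: IF@7 ID@8 stall=1 (RAW on I2.r2 (WB@9)) EX@10 MEM@11 WB@12
I5 add r2 <- r2,r4: IF@8 ID@10 stall=0 (-) EX@11 MEM@12 WB@13
I6 add r3 <- r4,r1: IF@10 ID@11 stall=0 (-) EX@12 MEM@13 WB@14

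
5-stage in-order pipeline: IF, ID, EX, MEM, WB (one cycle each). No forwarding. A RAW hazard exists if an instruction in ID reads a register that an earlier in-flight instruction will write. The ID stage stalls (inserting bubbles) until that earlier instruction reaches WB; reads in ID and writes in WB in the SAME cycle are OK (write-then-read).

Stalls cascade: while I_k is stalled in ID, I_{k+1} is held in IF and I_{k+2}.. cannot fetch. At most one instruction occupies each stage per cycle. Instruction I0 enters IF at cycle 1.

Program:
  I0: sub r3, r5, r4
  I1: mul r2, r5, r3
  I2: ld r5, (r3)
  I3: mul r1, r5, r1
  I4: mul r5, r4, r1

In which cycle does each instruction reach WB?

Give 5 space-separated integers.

I0 sub r3 <- r5,r4: IF@1 ID@2 stall=0 (-) EX@3 MEM@4 WB@5
I1 mul r2 <- r5,r3: IF@2 ID@3 stall=2 (RAW on I0.r3 (WB@5)) EX@6 MEM@7 WB@8
I2 ld r5 <- r3: IF@3 ID@6 stall=0 (-) EX@7 MEM@8 WB@9
I3 mul r1 <- r5,r1: IF@6 ID@7 stall=2 (RAW on I2.r5 (WB@9)) EX@10 MEM@11 WB@12
I4 mul r5 <- r4,r1: IF@7 ID@10 stall=2 (RAW on I3.r1 (WB@12)) EX@13 MEM@14 WB@15

Answer: 5 8 9 12 15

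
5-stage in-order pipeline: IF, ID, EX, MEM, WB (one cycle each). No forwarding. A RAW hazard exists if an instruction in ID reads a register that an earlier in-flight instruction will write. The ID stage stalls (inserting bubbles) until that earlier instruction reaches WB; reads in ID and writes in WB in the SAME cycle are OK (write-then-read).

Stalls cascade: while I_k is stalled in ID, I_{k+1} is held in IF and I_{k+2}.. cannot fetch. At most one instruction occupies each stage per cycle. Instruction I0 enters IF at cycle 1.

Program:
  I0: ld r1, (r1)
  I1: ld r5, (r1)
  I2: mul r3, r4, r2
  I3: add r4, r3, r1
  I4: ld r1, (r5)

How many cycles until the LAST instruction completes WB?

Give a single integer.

I0 ld r1 <- r1: IF@1 ID@2 stall=0 (-) EX@3 MEM@4 WB@5
I1 ld r5 <- r1: IF@2 ID@3 stall=2 (RAW on I0.r1 (WB@5)) EX@6 MEM@7 WB@8
I2 mul r3 <- r4,r2: IF@3 ID@6 stall=0 (-) EX@7 MEM@8 WB@9
I3 add r4 <- r3,r1: IF@6 ID@7 stall=2 (RAW on I2.r3 (WB@9)) EX@10 MEM@11 WB@12
I4 ld r1 <- r5: IF@7 ID@10 stall=0 (-) EX@11 MEM@12 WB@13

Answer: 13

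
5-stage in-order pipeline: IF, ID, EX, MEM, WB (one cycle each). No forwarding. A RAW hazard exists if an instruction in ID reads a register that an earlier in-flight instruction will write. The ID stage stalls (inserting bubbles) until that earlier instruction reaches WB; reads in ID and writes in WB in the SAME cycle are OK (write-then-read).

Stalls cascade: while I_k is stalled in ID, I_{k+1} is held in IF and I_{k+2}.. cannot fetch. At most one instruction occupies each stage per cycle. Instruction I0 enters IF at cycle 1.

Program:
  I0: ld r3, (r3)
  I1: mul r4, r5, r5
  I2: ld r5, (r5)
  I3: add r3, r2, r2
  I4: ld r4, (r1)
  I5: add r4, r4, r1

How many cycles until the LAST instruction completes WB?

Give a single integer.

Answer: 12

Derivation:
I0 ld r3 <- r3: IF@1 ID@2 stall=0 (-) EX@3 MEM@4 WB@5
I1 mul r4 <- r5,r5: IF@2 ID@3 stall=0 (-) EX@4 MEM@5 WB@6
I2 ld r5 <- r5: IF@3 ID@4 stall=0 (-) EX@5 MEM@6 WB@7
I3 add r3 <- r2,r2: IF@4 ID@5 stall=0 (-) EX@6 MEM@7 WB@8
I4 ld r4 <- r1: IF@5 ID@6 stall=0 (-) EX@7 MEM@8 WB@9
I5 add r4 <- r4,r1: IF@6 ID@7 stall=2 (RAW on I4.r4 (WB@9)) EX@10 MEM@11 WB@12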